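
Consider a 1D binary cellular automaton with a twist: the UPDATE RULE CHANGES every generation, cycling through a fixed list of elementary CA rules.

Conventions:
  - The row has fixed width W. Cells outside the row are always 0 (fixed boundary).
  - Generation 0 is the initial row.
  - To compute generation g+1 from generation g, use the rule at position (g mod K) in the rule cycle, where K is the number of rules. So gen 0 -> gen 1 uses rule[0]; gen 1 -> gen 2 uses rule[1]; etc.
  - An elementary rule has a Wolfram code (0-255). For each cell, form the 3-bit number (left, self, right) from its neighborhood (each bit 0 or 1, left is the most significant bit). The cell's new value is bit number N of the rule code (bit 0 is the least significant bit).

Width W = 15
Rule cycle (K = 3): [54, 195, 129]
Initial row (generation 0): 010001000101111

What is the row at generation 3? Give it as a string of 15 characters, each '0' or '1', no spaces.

Answer: 000000000000010

Derivation:
Gen 0: 010001000101111
Gen 1 (rule 54): 111011101110000
Gen 2 (rule 195): 011001100110111
Gen 3 (rule 129): 000000000000010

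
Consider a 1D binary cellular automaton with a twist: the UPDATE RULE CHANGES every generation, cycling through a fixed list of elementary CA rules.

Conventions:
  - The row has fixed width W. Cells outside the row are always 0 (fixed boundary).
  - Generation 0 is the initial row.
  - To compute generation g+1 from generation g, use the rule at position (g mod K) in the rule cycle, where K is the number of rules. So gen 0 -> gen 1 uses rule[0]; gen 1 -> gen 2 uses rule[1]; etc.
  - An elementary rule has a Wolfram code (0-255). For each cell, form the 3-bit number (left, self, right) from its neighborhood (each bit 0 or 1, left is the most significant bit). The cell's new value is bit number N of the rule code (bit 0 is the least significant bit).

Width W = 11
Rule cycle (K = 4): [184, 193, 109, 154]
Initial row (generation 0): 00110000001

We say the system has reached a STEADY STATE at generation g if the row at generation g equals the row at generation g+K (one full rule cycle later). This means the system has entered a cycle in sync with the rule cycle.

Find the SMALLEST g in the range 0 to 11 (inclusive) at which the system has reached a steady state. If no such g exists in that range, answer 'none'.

Gen 0: 00110000001
Gen 1 (rule 184): 00101000000
Gen 2 (rule 193): 10000011111
Gen 3 (rule 109): 10111010001
Gen 4 (rule 154): 00110001010
Gen 5 (rule 184): 00101000101
Gen 6 (rule 193): 10000010000
Gen 7 (rule 109): 10111010111
Gen 8 (rule 154): 00110000110
Gen 9 (rule 184): 00101000101
Gen 10 (rule 193): 10000010000
Gen 11 (rule 109): 10111010111
Gen 12 (rule 154): 00110000110
Gen 13 (rule 184): 00101000101
Gen 14 (rule 193): 10000010000
Gen 15 (rule 109): 10111010111

Answer: 5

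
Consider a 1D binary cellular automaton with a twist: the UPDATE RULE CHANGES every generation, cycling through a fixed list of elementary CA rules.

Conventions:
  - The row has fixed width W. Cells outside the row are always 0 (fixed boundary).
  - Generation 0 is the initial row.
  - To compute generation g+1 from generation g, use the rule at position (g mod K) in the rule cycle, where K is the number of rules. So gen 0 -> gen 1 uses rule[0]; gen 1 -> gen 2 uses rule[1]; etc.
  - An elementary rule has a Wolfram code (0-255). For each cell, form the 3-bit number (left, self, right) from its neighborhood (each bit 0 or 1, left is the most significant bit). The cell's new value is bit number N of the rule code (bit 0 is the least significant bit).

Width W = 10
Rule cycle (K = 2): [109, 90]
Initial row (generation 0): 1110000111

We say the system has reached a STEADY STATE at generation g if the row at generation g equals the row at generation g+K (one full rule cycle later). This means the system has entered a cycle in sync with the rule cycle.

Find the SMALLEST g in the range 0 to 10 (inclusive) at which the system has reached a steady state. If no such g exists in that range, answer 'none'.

Answer: none

Derivation:
Gen 0: 1110000111
Gen 1 (rule 109): 1010110101
Gen 2 (rule 90): 0000110000
Gen 3 (rule 109): 1110110111
Gen 4 (rule 90): 1010110101
Gen 5 (rule 109): 1111111111
Gen 6 (rule 90): 1000000001
Gen 7 (rule 109): 1011111101
Gen 8 (rule 90): 0010000100
Gen 9 (rule 109): 1010110101
Gen 10 (rule 90): 0000110000
Gen 11 (rule 109): 1110110111
Gen 12 (rule 90): 1010110101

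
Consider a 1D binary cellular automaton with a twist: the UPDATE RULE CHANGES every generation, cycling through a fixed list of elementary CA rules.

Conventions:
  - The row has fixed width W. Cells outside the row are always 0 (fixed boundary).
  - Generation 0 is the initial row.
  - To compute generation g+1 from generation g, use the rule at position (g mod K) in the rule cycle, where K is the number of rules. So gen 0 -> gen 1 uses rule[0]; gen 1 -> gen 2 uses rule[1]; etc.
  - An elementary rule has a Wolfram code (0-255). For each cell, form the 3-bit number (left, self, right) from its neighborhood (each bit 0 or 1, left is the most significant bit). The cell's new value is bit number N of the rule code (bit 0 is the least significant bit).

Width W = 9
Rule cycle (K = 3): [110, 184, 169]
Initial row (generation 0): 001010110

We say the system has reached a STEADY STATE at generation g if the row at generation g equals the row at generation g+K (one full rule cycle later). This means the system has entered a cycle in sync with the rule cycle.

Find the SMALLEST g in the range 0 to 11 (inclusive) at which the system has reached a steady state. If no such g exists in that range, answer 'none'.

Gen 0: 001010110
Gen 1 (rule 110): 011111110
Gen 2 (rule 184): 011111101
Gen 3 (rule 169): 011111010
Gen 4 (rule 110): 110001110
Gen 5 (rule 184): 101001101
Gen 6 (rule 169): 010001010
Gen 7 (rule 110): 110011110
Gen 8 (rule 184): 101011101
Gen 9 (rule 169): 010111010
Gen 10 (rule 110): 111101110
Gen 11 (rule 184): 111011101
Gen 12 (rule 169): 110111010
Gen 13 (rule 110): 111101110
Gen 14 (rule 184): 111011101

Answer: 10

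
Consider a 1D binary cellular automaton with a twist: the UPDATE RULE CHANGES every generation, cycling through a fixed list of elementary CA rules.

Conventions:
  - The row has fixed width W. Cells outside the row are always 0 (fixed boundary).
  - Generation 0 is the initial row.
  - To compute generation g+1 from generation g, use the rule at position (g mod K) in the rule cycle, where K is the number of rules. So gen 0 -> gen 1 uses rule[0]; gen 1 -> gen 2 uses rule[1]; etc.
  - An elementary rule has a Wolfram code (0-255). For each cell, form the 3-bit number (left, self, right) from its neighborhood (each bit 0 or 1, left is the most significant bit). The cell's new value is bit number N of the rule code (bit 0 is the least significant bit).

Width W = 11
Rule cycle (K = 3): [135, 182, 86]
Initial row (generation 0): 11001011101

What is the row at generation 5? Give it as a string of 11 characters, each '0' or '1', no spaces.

Answer: 11001101110

Derivation:
Gen 0: 11001011101
Gen 1 (rule 135): 00011001001
Gen 2 (rule 182): 00100111111
Gen 3 (rule 86): 01111000001
Gen 4 (rule 135): 10110011111
Gen 5 (rule 182): 11001101110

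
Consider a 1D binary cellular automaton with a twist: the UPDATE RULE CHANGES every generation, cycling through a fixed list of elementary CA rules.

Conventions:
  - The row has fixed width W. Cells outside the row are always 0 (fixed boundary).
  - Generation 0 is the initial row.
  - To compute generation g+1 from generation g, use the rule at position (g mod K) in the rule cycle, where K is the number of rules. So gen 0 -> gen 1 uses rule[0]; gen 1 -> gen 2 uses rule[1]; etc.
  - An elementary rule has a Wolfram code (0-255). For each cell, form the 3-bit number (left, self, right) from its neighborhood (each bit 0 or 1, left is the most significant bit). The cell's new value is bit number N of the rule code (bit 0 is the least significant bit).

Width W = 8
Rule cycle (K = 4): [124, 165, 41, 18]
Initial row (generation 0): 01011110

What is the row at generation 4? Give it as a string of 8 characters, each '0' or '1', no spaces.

Answer: 01010000

Derivation:
Gen 0: 01011110
Gen 1 (rule 124): 01110011
Gen 2 (rule 165): 00100000
Gen 3 (rule 41): 10001111
Gen 4 (rule 18): 01010000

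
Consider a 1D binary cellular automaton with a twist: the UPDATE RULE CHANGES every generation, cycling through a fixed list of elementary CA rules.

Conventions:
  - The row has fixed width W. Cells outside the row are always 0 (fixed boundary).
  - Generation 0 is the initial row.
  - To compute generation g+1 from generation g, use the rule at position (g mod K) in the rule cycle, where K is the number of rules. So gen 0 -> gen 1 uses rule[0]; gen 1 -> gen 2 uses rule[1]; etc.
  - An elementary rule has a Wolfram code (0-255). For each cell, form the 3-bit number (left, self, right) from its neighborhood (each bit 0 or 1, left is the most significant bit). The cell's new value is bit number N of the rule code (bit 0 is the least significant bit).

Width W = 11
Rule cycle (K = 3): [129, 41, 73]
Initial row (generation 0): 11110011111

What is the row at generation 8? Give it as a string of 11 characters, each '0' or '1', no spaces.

Answer: 00111111111

Derivation:
Gen 0: 11110011111
Gen 1 (rule 129): 01100001110
Gen 2 (rule 41): 01001101000
Gen 3 (rule 73): 00001100011
Gen 4 (rule 129): 11100001000
Gen 5 (rule 41): 10001100011
Gen 6 (rule 73): 00101101011
Gen 7 (rule 129): 10000000000
Gen 8 (rule 41): 00111111111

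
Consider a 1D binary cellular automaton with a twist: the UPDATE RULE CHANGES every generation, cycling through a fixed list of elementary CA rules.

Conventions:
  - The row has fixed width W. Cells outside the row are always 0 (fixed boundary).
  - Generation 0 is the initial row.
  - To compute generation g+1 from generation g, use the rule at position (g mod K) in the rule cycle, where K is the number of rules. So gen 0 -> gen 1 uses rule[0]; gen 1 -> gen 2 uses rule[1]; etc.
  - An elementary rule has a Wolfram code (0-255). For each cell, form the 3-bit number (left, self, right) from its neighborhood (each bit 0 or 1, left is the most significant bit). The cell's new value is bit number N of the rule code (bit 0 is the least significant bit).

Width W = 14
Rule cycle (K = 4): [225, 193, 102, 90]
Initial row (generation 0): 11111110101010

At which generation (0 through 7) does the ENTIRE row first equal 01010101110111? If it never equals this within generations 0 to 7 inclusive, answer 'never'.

Answer: never

Derivation:
Gen 0: 11111110101010
Gen 1 (rule 225): 01111111010100
Gen 2 (rule 193): 00111111000001
Gen 3 (rule 102): 01000001000011
Gen 4 (rule 90): 10100010100111
Gen 5 (rule 225): 01001001000011
Gen 6 (rule 193): 00000000011001
Gen 7 (rule 102): 00000000101011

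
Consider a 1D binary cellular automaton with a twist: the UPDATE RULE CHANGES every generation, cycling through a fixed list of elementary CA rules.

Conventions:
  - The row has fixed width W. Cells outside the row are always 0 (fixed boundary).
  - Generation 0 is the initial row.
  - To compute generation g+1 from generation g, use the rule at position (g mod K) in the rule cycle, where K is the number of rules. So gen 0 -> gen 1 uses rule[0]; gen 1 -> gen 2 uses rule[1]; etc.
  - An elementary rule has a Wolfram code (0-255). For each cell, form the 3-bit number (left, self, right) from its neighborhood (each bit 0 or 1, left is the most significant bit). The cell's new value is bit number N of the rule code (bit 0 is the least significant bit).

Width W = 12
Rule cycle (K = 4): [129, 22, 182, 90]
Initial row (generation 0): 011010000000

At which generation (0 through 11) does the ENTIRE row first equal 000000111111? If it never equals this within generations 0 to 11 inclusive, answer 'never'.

Gen 0: 011010000000
Gen 1 (rule 129): 000000111111
Gen 2 (rule 22): 000001000000
Gen 3 (rule 182): 000011100000
Gen 4 (rule 90): 000110110000
Gen 5 (rule 129): 110000000111
Gen 6 (rule 22): 001000001000
Gen 7 (rule 182): 011100011100
Gen 8 (rule 90): 110110110110
Gen 9 (rule 129): 000000000000
Gen 10 (rule 22): 000000000000
Gen 11 (rule 182): 000000000000

Answer: 1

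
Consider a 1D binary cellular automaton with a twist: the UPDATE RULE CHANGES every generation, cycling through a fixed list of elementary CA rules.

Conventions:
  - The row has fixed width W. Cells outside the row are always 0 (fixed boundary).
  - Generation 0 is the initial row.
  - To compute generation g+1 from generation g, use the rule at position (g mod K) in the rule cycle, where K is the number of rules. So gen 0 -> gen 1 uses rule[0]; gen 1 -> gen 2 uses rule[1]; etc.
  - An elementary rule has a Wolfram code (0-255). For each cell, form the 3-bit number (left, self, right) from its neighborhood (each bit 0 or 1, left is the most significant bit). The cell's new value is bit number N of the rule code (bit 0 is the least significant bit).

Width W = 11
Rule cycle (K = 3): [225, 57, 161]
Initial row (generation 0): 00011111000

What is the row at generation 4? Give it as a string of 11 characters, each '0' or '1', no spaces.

Answer: 00100000111

Derivation:
Gen 0: 00011111000
Gen 1 (rule 225): 11001111011
Gen 2 (rule 57): 10101000110
Gen 3 (rule 161): 01010010000
Gen 4 (rule 225): 00100000111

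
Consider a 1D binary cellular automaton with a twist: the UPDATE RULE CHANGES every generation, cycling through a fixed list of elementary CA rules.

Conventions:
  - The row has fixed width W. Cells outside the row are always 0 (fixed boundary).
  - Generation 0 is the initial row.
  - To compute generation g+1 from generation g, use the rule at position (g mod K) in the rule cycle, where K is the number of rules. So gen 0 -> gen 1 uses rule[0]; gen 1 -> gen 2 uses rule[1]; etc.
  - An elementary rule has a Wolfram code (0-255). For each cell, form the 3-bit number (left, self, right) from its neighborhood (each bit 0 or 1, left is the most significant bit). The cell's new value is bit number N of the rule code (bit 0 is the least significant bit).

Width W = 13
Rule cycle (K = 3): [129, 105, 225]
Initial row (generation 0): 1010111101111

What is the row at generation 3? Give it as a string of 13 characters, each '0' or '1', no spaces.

Gen 0: 1010111101111
Gen 1 (rule 129): 0000011000110
Gen 2 (rule 105): 1111011010110
Gen 3 (rule 225): 0111101101010

Answer: 0111101101010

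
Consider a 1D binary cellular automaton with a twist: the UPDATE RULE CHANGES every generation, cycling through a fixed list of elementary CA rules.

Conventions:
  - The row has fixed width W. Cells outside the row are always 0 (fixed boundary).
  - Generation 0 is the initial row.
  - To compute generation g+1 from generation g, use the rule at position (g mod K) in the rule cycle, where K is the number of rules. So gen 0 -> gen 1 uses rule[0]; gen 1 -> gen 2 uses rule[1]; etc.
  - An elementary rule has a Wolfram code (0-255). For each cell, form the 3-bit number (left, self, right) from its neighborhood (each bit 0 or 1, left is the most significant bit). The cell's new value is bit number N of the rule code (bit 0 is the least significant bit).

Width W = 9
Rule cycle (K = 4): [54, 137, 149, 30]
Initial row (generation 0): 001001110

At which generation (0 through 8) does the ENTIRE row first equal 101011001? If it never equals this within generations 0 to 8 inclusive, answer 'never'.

Answer: never

Derivation:
Gen 0: 001001110
Gen 1 (rule 54): 011110001
Gen 2 (rule 137): 011100100
Gen 3 (rule 149): 001010111
Gen 4 (rule 30): 011010100
Gen 5 (rule 54): 100111110
Gen 6 (rule 137): 000111100
Gen 7 (rule 149): 110011011
Gen 8 (rule 30): 101110010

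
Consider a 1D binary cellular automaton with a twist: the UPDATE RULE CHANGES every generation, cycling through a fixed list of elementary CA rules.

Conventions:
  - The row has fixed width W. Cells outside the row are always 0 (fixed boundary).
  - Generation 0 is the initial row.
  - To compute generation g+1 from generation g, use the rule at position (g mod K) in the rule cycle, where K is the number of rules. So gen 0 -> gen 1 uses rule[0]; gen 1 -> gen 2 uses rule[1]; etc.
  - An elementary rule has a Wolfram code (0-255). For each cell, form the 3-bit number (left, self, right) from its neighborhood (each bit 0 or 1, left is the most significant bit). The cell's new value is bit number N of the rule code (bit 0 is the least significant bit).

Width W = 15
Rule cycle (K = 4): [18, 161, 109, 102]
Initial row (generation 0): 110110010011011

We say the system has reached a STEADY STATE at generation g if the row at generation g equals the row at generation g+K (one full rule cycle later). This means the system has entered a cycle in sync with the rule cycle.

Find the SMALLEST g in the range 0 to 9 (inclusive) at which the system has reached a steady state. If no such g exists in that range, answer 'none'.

Gen 0: 110110010011011
Gen 1 (rule 18): 000001101100000
Gen 2 (rule 161): 111100010001111
Gen 3 (rule 109): 100101010101001
Gen 4 (rule 102): 101111111111011
Gen 5 (rule 18): 000000000000000
Gen 6 (rule 161): 111111111111111
Gen 7 (rule 109): 100000000000001
Gen 8 (rule 102): 100000000000011
Gen 9 (rule 18): 010000000000100
Gen 10 (rule 161): 000111111110001
Gen 11 (rule 109): 110100000010101
Gen 12 (rule 102): 011100000111111
Gen 13 (rule 18): 100010001000000

Answer: none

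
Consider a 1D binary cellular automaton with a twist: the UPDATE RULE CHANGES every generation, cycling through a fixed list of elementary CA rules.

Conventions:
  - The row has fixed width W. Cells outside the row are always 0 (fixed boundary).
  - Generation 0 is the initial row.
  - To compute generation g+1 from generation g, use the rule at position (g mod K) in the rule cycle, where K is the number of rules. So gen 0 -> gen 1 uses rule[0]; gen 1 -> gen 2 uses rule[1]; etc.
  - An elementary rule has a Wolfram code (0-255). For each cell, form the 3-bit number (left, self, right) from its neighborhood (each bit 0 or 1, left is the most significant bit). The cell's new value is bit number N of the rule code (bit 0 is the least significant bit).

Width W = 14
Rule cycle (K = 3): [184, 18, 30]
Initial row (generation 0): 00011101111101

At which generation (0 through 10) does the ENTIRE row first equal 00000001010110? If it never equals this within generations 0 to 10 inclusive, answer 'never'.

Answer: 10

Derivation:
Gen 0: 00011101111101
Gen 1 (rule 184): 00011011111010
Gen 2 (rule 18): 00100000000001
Gen 3 (rule 30): 01110000000011
Gen 4 (rule 184): 01101000000010
Gen 5 (rule 18): 10000100000101
Gen 6 (rule 30): 11001110001101
Gen 7 (rule 184): 10101101001010
Gen 8 (rule 18): 00000000110001
Gen 9 (rule 30): 00000001101011
Gen 10 (rule 184): 00000001010110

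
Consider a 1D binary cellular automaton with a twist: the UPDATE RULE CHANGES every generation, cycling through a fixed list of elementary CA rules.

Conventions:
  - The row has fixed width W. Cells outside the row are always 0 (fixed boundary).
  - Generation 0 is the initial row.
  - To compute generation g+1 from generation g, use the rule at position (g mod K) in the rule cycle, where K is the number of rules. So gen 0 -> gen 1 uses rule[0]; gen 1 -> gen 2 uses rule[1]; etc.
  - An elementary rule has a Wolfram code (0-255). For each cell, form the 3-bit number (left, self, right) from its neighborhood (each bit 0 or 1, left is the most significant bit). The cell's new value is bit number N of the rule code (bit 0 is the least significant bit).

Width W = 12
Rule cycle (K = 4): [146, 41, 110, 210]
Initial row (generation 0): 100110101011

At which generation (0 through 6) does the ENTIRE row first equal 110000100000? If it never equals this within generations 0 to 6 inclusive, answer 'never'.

Answer: never

Derivation:
Gen 0: 100110101011
Gen 1 (rule 146): 011000000000
Gen 2 (rule 41): 010011111111
Gen 3 (rule 110): 110110000001
Gen 4 (rule 210): 010011000010
Gen 5 (rule 146): 101100100101
Gen 6 (rule 41): 011000000010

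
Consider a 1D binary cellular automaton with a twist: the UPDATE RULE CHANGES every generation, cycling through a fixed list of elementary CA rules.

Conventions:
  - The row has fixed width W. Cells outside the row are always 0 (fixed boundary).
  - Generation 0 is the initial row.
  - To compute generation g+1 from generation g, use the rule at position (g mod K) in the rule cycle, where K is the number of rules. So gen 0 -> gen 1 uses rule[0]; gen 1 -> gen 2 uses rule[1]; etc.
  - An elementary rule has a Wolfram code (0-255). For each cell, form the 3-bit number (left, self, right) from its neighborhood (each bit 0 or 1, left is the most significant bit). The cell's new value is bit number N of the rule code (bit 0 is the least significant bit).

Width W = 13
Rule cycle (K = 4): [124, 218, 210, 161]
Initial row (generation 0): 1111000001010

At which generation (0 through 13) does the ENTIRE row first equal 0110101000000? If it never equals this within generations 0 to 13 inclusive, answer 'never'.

Answer: never

Derivation:
Gen 0: 1111000001010
Gen 1 (rule 124): 1001100001111
Gen 2 (rule 218): 0111110011111
Gen 3 (rule 210): 1011111101111
Gen 4 (rule 161): 0101111010110
Gen 5 (rule 124): 0111001111111
Gen 6 (rule 218): 1111111111111
Gen 7 (rule 210): 0111111111111
Gen 8 (rule 161): 0011111111110
Gen 9 (rule 124): 0010000000011
Gen 10 (rule 218): 0101000000111
Gen 11 (rule 210): 1000100001011
Gen 12 (rule 161): 0010001100100
Gen 13 (rule 124): 0011001110110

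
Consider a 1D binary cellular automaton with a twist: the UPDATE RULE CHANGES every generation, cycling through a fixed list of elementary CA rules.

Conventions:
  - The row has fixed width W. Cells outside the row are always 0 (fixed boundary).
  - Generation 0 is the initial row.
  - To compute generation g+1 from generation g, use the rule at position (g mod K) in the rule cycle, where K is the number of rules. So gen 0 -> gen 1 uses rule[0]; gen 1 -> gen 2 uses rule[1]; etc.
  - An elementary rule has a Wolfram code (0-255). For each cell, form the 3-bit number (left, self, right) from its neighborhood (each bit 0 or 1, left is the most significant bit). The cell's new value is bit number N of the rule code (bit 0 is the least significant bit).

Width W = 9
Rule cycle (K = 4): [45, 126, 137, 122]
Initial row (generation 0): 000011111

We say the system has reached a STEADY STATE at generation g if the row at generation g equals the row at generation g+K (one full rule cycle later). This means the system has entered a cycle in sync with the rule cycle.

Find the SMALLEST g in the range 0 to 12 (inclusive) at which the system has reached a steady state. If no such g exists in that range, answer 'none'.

Gen 0: 000011111
Gen 1 (rule 45): 111010000
Gen 2 (rule 126): 101111000
Gen 3 (rule 137): 001110011
Gen 4 (rule 122): 011011111
Gen 5 (rule 45): 010110000
Gen 6 (rule 126): 111111000
Gen 7 (rule 137): 111110011
Gen 8 (rule 122): 100011111
Gen 9 (rule 45): 101010000
Gen 10 (rule 126): 111111000
Gen 11 (rule 137): 111110011
Gen 12 (rule 122): 100011111
Gen 13 (rule 45): 101010000
Gen 14 (rule 126): 111111000
Gen 15 (rule 137): 111110011
Gen 16 (rule 122): 100011111

Answer: 6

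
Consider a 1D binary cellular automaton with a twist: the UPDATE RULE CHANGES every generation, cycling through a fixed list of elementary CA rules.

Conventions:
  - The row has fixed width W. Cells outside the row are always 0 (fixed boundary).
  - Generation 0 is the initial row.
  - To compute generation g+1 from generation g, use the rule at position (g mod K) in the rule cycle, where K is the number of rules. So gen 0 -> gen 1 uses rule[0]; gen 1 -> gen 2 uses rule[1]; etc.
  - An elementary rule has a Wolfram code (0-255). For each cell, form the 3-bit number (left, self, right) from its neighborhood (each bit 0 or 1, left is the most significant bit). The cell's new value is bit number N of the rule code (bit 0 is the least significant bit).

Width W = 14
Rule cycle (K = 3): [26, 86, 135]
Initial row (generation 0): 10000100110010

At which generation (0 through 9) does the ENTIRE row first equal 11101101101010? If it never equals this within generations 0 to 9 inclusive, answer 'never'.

Gen 0: 10000100110010
Gen 1 (rule 26): 01001011101101
Gen 2 (rule 86): 11111000100101
Gen 3 (rule 135): 01110011101101
Gen 4 (rule 26): 11001110001000
Gen 5 (rule 86): 01110011011100
Gen 6 (rule 135): 10100100001001
Gen 7 (rule 26): 00011010010110
Gen 8 (rule 86): 00101011110011
Gen 9 (rule 135): 11101001100100

Answer: never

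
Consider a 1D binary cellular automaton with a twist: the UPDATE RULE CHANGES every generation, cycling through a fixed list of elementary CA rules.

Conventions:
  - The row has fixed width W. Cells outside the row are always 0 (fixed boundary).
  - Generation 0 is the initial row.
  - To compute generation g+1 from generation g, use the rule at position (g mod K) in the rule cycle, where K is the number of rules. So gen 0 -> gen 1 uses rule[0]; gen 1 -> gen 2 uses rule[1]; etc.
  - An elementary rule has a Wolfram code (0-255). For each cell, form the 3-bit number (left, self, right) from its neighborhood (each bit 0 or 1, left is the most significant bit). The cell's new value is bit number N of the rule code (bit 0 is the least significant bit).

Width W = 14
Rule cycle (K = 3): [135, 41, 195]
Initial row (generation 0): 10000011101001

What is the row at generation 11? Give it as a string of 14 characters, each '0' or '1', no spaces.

Gen 0: 10000011101001
Gen 1 (rule 135): 10111101001011
Gen 2 (rule 41): 01100010000110
Gen 3 (rule 195): 10101100111010
Gen 4 (rule 135): 10100001010010
Gen 5 (rule 41): 01001100100000
Gen 6 (rule 195): 10010101001111
Gen 7 (rule 135): 10110101010110
Gen 8 (rule 41): 01101010101100
Gen 9 (rule 195): 10100000000101
Gen 10 (rule 135): 10101111111101
Gen 11 (rule 41): 01011000000010

Answer: 01011000000010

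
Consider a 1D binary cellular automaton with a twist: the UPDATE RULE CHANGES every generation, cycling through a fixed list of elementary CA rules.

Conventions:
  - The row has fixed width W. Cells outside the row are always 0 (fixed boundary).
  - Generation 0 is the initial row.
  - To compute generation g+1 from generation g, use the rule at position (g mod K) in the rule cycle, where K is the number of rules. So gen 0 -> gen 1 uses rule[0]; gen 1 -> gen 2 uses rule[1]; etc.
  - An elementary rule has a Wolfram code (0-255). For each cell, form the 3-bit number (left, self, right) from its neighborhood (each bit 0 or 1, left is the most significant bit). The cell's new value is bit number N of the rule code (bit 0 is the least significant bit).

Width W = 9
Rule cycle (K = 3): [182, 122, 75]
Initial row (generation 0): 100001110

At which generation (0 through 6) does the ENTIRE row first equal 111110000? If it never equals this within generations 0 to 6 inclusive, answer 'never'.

Gen 0: 100001110
Gen 1 (rule 182): 110010101
Gen 2 (rule 122): 111101010
Gen 3 (rule 75): 100100000
Gen 4 (rule 182): 111110000
Gen 5 (rule 122): 100011000
Gen 6 (rule 75): 001111011

Answer: 4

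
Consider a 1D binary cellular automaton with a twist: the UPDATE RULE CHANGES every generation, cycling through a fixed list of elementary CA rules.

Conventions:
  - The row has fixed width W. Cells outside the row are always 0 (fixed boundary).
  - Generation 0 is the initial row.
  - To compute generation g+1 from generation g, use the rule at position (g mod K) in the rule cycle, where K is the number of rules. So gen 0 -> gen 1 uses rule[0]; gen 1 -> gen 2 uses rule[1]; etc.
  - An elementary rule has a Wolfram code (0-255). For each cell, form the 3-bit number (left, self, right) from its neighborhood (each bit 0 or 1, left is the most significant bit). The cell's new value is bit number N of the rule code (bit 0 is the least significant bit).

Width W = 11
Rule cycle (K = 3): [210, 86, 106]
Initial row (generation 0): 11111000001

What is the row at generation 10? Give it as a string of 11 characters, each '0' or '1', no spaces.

Answer: 00100010101

Derivation:
Gen 0: 11111000001
Gen 1 (rule 210): 01111100010
Gen 2 (rule 86): 10000110111
Gen 3 (rule 106): 00001111101
Gen 4 (rule 210): 00010111100
Gen 5 (rule 86): 00110000110
Gen 6 (rule 106): 01110001110
Gen 7 (rule 210): 10111010111
Gen 8 (rule 86): 10001010001
Gen 9 (rule 106): 00010100010
Gen 10 (rule 210): 00100010101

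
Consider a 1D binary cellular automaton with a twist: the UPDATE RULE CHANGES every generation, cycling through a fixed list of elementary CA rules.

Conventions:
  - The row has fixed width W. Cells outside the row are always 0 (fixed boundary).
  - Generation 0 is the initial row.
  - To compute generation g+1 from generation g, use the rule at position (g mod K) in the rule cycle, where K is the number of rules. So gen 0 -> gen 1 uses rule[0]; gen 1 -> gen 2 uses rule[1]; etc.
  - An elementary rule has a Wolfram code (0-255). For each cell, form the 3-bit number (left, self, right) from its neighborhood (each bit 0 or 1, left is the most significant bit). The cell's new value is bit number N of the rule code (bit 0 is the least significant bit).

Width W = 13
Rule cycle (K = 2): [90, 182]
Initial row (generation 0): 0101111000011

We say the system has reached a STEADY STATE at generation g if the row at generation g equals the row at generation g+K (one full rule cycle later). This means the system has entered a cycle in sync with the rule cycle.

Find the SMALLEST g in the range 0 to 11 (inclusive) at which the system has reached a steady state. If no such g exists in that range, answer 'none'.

Answer: none

Derivation:
Gen 0: 0101111000011
Gen 1 (rule 90): 1001001100111
Gen 2 (rule 182): 1111110011010
Gen 3 (rule 90): 1000011111001
Gen 4 (rule 182): 1100101110111
Gen 5 (rule 90): 1111001010101
Gen 6 (rule 182): 0110111111111
Gen 7 (rule 90): 1110100000001
Gen 8 (rule 182): 0101110000011
Gen 9 (rule 90): 1001011000111
Gen 10 (rule 182): 1111100101010
Gen 11 (rule 90): 1000111000001
Gen 12 (rule 182): 1101010100011
Gen 13 (rule 90): 1100000010111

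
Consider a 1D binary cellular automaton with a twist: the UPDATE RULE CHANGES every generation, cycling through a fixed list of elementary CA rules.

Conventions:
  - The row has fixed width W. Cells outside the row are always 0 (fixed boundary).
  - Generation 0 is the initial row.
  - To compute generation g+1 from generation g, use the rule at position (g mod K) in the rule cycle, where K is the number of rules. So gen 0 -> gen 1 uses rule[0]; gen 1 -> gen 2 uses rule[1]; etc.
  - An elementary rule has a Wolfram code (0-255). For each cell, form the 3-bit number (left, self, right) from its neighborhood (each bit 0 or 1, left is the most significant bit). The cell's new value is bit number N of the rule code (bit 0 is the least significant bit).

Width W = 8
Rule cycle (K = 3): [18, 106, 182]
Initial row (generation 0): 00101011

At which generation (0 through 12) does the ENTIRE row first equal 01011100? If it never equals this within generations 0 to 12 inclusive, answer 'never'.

Answer: never

Derivation:
Gen 0: 00101011
Gen 1 (rule 18): 01000000
Gen 2 (rule 106): 10000000
Gen 3 (rule 182): 11000000
Gen 4 (rule 18): 00100000
Gen 5 (rule 106): 01000000
Gen 6 (rule 182): 11100000
Gen 7 (rule 18): 00010000
Gen 8 (rule 106): 00100000
Gen 9 (rule 182): 01110000
Gen 10 (rule 18): 10001000
Gen 11 (rule 106): 00010000
Gen 12 (rule 182): 00111000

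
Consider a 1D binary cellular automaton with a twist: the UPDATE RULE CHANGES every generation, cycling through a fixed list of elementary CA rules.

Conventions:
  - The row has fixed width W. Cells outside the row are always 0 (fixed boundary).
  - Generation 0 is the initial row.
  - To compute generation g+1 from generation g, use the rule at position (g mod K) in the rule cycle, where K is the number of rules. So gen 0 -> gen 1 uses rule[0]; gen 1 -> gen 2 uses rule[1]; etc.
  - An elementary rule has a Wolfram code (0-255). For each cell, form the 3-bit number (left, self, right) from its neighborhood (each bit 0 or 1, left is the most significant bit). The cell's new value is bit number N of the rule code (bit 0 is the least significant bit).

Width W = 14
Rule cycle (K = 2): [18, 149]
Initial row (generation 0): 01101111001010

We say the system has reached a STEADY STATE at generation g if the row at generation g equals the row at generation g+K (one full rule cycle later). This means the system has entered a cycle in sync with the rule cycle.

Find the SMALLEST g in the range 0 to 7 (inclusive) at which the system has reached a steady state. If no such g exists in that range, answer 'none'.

Gen 0: 01101111001010
Gen 1 (rule 18): 10000000110001
Gen 2 (rule 149): 11111110001101
Gen 3 (rule 18): 00000001010000
Gen 4 (rule 149): 11111101011111
Gen 5 (rule 18): 00000000000000
Gen 6 (rule 149): 11111111111111
Gen 7 (rule 18): 00000000000000
Gen 8 (rule 149): 11111111111111
Gen 9 (rule 18): 00000000000000

Answer: 5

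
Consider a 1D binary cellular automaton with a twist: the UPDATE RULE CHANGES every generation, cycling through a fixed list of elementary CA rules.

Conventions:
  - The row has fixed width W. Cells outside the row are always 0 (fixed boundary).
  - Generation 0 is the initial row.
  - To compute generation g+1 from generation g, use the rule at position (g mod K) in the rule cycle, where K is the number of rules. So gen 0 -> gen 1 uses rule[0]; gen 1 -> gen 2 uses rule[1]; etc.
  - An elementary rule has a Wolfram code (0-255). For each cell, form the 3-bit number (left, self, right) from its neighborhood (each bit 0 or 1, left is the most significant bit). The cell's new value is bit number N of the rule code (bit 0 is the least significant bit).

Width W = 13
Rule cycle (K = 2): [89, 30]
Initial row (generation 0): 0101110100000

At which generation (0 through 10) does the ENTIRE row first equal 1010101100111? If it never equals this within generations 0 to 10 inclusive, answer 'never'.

Gen 0: 0101110100000
Gen 1 (rule 89): 0001010011111
Gen 2 (rule 30): 0011011110000
Gen 3 (rule 89): 1011010011111
Gen 4 (rule 30): 1010011110000
Gen 5 (rule 89): 0001010011111
Gen 6 (rule 30): 0011011110000
Gen 7 (rule 89): 1011010011111
Gen 8 (rule 30): 1010011110000
Gen 9 (rule 89): 0001010011111
Gen 10 (rule 30): 0011011110000

Answer: never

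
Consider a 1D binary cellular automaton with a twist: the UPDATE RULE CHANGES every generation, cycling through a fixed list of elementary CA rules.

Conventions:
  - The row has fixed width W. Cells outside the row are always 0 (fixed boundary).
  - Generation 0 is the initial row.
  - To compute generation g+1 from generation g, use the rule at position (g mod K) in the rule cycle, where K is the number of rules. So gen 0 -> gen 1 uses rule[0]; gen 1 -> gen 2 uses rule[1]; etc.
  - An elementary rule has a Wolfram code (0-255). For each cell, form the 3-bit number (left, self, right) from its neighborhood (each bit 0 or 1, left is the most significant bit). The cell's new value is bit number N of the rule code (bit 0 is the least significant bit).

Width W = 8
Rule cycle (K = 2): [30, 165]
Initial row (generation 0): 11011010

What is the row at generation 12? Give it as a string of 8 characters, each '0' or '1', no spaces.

Answer: 00100110

Derivation:
Gen 0: 11011010
Gen 1 (rule 30): 10010011
Gen 2 (rule 165): 10010000
Gen 3 (rule 30): 11111000
Gen 4 (rule 165): 01110011
Gen 5 (rule 30): 11001110
Gen 6 (rule 165): 00000100
Gen 7 (rule 30): 00001110
Gen 8 (rule 165): 11100100
Gen 9 (rule 30): 10011110
Gen 10 (rule 165): 10001100
Gen 11 (rule 30): 11011010
Gen 12 (rule 165): 00100110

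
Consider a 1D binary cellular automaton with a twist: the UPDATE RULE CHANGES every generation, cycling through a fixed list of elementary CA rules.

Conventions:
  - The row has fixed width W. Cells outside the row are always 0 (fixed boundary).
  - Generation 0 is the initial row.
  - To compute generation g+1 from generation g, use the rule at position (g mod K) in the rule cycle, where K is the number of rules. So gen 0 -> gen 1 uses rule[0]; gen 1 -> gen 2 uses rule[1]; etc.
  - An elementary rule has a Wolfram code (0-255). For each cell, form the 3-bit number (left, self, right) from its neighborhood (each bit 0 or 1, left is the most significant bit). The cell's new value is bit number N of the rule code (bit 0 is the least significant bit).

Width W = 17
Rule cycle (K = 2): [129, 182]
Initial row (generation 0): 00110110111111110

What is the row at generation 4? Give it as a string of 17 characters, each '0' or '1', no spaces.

Gen 0: 00110110111111110
Gen 1 (rule 129): 10000000011111100
Gen 2 (rule 182): 11000000101111010
Gen 3 (rule 129): 00011110000110000
Gen 4 (rule 182): 00101101001001000

Answer: 00101101001001000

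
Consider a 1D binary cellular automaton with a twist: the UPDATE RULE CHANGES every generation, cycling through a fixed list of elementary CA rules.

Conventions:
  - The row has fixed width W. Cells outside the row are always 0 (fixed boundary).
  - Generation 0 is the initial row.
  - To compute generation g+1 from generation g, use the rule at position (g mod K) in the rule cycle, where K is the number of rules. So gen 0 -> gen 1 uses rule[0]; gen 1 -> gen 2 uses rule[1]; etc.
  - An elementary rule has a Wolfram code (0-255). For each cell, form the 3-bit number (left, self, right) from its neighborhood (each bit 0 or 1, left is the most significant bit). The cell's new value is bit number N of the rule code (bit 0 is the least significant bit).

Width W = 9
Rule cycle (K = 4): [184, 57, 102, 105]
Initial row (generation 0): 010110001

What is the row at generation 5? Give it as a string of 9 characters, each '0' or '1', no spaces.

Gen 0: 010110001
Gen 1 (rule 184): 001101000
Gen 2 (rule 57): 101010111
Gen 3 (rule 102): 111111001
Gen 4 (rule 105): 100001000
Gen 5 (rule 184): 010000100

Answer: 010000100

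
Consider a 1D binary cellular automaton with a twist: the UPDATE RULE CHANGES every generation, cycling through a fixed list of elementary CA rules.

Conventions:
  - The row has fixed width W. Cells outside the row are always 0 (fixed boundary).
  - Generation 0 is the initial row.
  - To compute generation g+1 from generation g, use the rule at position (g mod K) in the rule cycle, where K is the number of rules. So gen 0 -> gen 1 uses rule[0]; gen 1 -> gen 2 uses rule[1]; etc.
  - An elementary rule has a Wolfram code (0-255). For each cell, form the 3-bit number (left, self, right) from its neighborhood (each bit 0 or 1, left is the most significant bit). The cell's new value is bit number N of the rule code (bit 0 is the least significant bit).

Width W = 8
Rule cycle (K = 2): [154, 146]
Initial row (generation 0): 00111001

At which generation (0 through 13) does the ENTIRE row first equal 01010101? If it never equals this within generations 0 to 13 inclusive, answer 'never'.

Answer: 8

Derivation:
Gen 0: 00111001
Gen 1 (rule 154): 01110110
Gen 2 (rule 146): 10100001
Gen 3 (rule 154): 00010010
Gen 4 (rule 146): 00101101
Gen 5 (rule 154): 01001000
Gen 6 (rule 146): 10110100
Gen 7 (rule 154): 00100010
Gen 8 (rule 146): 01010101
Gen 9 (rule 154): 10000000
Gen 10 (rule 146): 01000000
Gen 11 (rule 154): 10100000
Gen 12 (rule 146): 00010000
Gen 13 (rule 154): 00101000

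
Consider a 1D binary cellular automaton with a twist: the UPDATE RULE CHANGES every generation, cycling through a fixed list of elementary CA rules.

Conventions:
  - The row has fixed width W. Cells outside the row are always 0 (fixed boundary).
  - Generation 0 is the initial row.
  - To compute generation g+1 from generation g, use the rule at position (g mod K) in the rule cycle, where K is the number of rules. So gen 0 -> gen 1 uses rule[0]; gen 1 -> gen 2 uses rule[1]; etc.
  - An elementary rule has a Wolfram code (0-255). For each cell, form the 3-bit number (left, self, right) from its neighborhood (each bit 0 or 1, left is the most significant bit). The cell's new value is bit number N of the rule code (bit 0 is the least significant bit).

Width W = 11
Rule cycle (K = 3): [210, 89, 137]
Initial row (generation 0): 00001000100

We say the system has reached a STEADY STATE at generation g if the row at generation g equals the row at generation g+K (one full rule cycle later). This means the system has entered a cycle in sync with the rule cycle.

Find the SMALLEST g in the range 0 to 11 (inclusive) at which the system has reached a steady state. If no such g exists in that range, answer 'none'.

Gen 0: 00001000100
Gen 1 (rule 210): 00010101010
Gen 2 (rule 89): 11000000001
Gen 3 (rule 137): 10011111100
Gen 4 (rule 210): 01101111110
Gen 5 (rule 89): 01101000011
Gen 6 (rule 137): 01000011010
Gen 7 (rule 210): 10100101001
Gen 8 (rule 89): 00010000100
Gen 9 (rule 137): 11000110001
Gen 10 (rule 210): 01101011010
Gen 11 (rule 89): 01100011001
Gen 12 (rule 137): 01001010000
Gen 13 (rule 210): 10110001000
Gen 14 (rule 89): 00111100111

Answer: none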